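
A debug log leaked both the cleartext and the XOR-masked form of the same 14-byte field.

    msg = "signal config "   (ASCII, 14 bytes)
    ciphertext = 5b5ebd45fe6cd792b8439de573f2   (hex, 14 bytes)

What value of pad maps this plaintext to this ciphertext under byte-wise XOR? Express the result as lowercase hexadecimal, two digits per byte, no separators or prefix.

2837da2b9f00f7f1d72dfb8c14d2

Since ciphertext = msg ⊕ pad, XORing both sides with msg gives pad = msg ⊕ ciphertext.
73 XOR 5b = 28
69 XOR 5e = 37
67 XOR bd = da
6e XOR 45 = 2b
61 XOR fe = 9f
6c XOR 6c = 00
20 XOR d7 = f7
63 XOR 92 = f1
6f XOR b8 = d7
6e XOR 43 = 2d
66 XOR 9d = fb
69 XOR e5 = 8c
67 XOR 73 = 14
20 XOR f2 = d2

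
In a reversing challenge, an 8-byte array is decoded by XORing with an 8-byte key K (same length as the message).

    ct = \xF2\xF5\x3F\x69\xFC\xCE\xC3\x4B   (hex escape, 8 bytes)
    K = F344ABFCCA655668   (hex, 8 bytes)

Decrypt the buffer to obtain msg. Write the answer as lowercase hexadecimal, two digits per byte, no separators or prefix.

byte 0: f2 XOR f3 = 01
byte 1: f5 XOR 44 = b1
byte 2: 3f XOR ab = 94
byte 3: 69 XOR fc = 95
byte 4: fc XOR ca = 36
byte 5: ce XOR 65 = ab
byte 6: c3 XOR 56 = 95
byte 7: 4b XOR 68 = 23

01b1949536ab9523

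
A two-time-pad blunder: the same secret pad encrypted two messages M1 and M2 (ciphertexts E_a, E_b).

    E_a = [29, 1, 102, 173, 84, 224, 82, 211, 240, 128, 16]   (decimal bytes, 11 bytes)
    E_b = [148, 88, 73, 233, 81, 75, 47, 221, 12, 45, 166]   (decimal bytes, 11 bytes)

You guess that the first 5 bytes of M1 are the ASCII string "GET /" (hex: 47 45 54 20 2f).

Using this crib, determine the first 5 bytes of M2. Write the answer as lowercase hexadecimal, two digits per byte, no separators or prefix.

ce1c7b642a

First, E_a ⊕ E_b = (M1 ⊕ K) ⊕ (M2 ⊕ K) = M1 ⊕ M2, so the key drops out. Then M2 = (M1 ⊕ M2) ⊕ M1 over the first 5 bytes.
byte 0: (1d XOR 94) XOR 47 = 89 XOR 47 = ce
byte 1: (01 XOR 58) XOR 45 = 59 XOR 45 = 1c
byte 2: (66 XOR 49) XOR 54 = 2f XOR 54 = 7b
byte 3: (ad XOR e9) XOR 20 = 44 XOR 20 = 64
byte 4: (54 XOR 51) XOR 2f = 05 XOR 2f = 2a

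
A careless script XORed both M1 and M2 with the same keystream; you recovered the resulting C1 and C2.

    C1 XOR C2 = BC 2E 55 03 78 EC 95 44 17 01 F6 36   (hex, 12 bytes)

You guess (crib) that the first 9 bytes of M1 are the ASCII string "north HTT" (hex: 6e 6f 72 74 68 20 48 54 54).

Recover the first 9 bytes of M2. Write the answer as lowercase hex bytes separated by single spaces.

d2 41 27 77 10 cc dd 10 43

Since C1 ⊕ C2 = M1 ⊕ M2, XORing with the guessed M1 bytes yields the corresponding M2 bytes: M2 = (C1 ⊕ C2) ⊕ M1.
byte 0: 188 ^ 110 = 210
byte 1:  46 ^ 111 =  65
byte 2:  85 ^ 114 =  39
byte 3:   3 ^ 116 = 119
byte 4: 120 ^ 104 =  16
byte 5: 236 ^  32 = 204
byte 6: 149 ^  72 = 221
byte 7:  68 ^  84 =  16
byte 8:  23 ^  84 =  67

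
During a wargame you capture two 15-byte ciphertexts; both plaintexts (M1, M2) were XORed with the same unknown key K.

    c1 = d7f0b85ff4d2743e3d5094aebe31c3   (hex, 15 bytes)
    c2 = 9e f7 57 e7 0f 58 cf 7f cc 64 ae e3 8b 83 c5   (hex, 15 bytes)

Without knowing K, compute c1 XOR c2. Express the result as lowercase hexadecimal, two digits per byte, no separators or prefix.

4907efb8fb8abb41f1343a4d35b206

c1 ⊕ c2 = (M1 ⊕ K) ⊕ (M2 ⊕ K) = M1 ⊕ M2 — the shared key cancels under XOR.
11010111 xor 10011110 = 01001001
11110000 xor 11110111 = 00000111
10111000 xor 01010111 = 11101111
01011111 xor 11100111 = 10111000
11110100 xor 00001111 = 11111011
11010010 xor 01011000 = 10001010
01110100 xor 11001111 = 10111011
00111110 xor 01111111 = 01000001
00111101 xor 11001100 = 11110001
01010000 xor 01100100 = 00110100
10010100 xor 10101110 = 00111010
10101110 xor 11100011 = 01001101
10111110 xor 10001011 = 00110101
00110001 xor 10000011 = 10110010
11000011 xor 11000101 = 00000110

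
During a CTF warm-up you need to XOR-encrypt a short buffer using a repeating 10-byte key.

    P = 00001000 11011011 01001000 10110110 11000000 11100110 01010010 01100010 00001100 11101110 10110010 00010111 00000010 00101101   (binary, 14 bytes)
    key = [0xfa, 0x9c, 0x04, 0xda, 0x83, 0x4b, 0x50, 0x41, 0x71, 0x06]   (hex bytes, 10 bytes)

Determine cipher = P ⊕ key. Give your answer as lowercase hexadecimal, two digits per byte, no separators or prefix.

f2474c6c43ad02237de8488b06f7

The 10-byte key repeats, so the effective keystream is fa 9c 04 da 83 4b 50 41 71 06 fa 9c 04 da.
byte 0: 00001000 xor 11111010 = 11110010
byte 1: 11011011 xor 10011100 = 01000111
byte 2: 01001000 xor 00000100 = 01001100
byte 3: 10110110 xor 11011010 = 01101100
byte 4: 11000000 xor 10000011 = 01000011
byte 5: 11100110 xor 01001011 = 10101101
byte 6: 01010010 xor 01010000 = 00000010
byte 7: 01100010 xor 01000001 = 00100011
byte 8: 00001100 xor 01110001 = 01111101
byte 9: 11101110 xor 00000110 = 11101000
byte 10: 10110010 xor 11111010 = 01001000
byte 11: 00010111 xor 10011100 = 10001011
byte 12: 00000010 xor 00000100 = 00000110
byte 13: 00101101 xor 11011010 = 11110111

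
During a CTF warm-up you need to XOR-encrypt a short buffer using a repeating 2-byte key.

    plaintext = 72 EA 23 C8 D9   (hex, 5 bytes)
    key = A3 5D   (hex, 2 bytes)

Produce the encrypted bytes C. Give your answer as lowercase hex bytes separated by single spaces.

The 2-byte key repeats, so the effective keystream is a3 5d a3 5d a3.
byte 0: 72 ^ a3 = d1
byte 1: ea ^ 5d = b7
byte 2: 23 ^ a3 = 80
byte 3: c8 ^ 5d = 95
byte 4: d9 ^ a3 = 7a

d1 b7 80 95 7a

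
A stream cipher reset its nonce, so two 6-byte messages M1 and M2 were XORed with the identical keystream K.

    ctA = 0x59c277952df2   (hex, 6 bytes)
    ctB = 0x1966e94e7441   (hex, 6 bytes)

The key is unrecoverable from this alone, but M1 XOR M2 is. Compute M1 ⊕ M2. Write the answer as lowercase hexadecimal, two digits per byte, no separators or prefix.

ctA ⊕ ctB = (M1 ⊕ K) ⊕ (M2 ⊕ K) = M1 ⊕ M2 — the shared key cancels under XOR.
59 ^ 19 = 40
c2 ^ 66 = a4
77 ^ e9 = 9e
95 ^ 4e = db
2d ^ 74 = 59
f2 ^ 41 = b3

40a49edb59b3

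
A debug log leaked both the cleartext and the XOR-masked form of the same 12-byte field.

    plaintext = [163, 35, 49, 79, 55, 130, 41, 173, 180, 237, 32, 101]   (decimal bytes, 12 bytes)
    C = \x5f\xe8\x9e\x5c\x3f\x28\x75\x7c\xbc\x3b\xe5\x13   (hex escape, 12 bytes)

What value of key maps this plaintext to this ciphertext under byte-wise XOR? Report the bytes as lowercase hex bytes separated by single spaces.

Since C = plaintext ⊕ key, XORing both sides with plaintext gives key = plaintext ⊕ C.
a3 xor 5f = fc
23 xor e8 = cb
31 xor 9e = af
4f xor 5c = 13
37 xor 3f = 08
82 xor 28 = aa
29 xor 75 = 5c
ad xor 7c = d1
b4 xor bc = 08
ed xor 3b = d6
20 xor e5 = c5
65 xor 13 = 76

fc cb af 13 08 aa 5c d1 08 d6 c5 76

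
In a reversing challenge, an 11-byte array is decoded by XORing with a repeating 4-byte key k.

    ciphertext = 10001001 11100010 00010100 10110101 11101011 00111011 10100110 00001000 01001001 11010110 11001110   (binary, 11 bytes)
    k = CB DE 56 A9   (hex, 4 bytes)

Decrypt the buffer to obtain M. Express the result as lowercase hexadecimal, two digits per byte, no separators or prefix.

423c421c20e5f0a1820898

The 4-byte key repeats, so the effective keystream is cb de 56 a9 cb de 56 a9 cb de 56.
byte 0: 89 ^ cb = 42
byte 1: e2 ^ de = 3c
byte 2: 14 ^ 56 = 42
byte 3: b5 ^ a9 = 1c
byte 4: eb ^ cb = 20
byte 5: 3b ^ de = e5
byte 6: a6 ^ 56 = f0
byte 7: 08 ^ a9 = a1
byte 8: 49 ^ cb = 82
byte 9: d6 ^ de = 08
byte 10: ce ^ 56 = 98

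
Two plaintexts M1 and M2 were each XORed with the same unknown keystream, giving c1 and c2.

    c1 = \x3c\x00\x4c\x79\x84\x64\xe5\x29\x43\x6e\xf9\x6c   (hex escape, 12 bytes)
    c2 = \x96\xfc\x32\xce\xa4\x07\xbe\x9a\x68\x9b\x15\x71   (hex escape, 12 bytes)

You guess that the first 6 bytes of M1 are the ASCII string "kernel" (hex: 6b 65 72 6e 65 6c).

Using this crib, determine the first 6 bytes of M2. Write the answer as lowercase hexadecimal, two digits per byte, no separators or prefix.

c1990cd9450f

First, c1 ⊕ c2 = (M1 ⊕ K) ⊕ (M2 ⊕ K) = M1 ⊕ M2, so the key drops out. Then M2 = (M1 ⊕ M2) ⊕ M1 over the first 6 bytes.
byte 0: (3c ^ 96) ^ 6b = aa ^ 6b = c1
byte 1: (00 ^ fc) ^ 65 = fc ^ 65 = 99
byte 2: (4c ^ 32) ^ 72 = 7e ^ 72 = 0c
byte 3: (79 ^ ce) ^ 6e = b7 ^ 6e = d9
byte 4: (84 ^ a4) ^ 65 = 20 ^ 65 = 45
byte 5: (64 ^ 07) ^ 6c = 63 ^ 6c = 0f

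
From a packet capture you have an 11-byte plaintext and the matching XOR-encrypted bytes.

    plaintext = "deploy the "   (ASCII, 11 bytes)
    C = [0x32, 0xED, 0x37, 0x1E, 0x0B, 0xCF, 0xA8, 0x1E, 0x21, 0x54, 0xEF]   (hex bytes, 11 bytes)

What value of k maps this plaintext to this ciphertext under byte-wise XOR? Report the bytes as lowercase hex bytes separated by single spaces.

Since C = plaintext ⊕ k, XORing both sides with plaintext gives k = plaintext ⊕ C.
01100100 XOR 00110010 = 01010110
01100101 XOR 11101101 = 10001000
01110000 XOR 00110111 = 01000111
01101100 XOR 00011110 = 01110010
01101111 XOR 00001011 = 01100100
01111001 XOR 11001111 = 10110110
00100000 XOR 10101000 = 10001000
01110100 XOR 00011110 = 01101010
01101000 XOR 00100001 = 01001001
01100101 XOR 01010100 = 00110001
00100000 XOR 11101111 = 11001111

56 88 47 72 64 b6 88 6a 49 31 cf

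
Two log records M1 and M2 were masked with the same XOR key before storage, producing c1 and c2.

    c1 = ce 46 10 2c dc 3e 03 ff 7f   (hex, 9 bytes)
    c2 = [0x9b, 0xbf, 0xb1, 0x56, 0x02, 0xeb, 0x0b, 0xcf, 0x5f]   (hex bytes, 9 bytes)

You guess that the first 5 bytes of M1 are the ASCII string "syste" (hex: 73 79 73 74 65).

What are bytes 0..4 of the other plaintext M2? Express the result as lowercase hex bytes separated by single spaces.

First, c1 ⊕ c2 = (M1 ⊕ K) ⊕ (M2 ⊕ K) = M1 ⊕ M2, so the key drops out. Then M2 = (M1 ⊕ M2) ⊕ M1 over the first 5 bytes.
byte 0: (ce ^ 9b) ^ 73 = 55 ^ 73 = 26
byte 1: (46 ^ bf) ^ 79 = f9 ^ 79 = 80
byte 2: (10 ^ b1) ^ 73 = a1 ^ 73 = d2
byte 3: (2c ^ 56) ^ 74 = 7a ^ 74 = 0e
byte 4: (dc ^ 02) ^ 65 = de ^ 65 = bb

26 80 d2 0e bb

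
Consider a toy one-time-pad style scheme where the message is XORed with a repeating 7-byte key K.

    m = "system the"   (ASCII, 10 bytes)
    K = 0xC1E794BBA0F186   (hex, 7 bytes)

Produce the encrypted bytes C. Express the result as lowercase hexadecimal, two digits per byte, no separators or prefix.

The 7-byte key repeats, so the effective keystream is c1 e7 94 bb a0 f1 86 c1 e7 94.
byte 0: 73 XOR c1 = b2
byte 1: 79 XOR e7 = 9e
byte 2: 73 XOR 94 = e7
byte 3: 74 XOR bb = cf
byte 4: 65 XOR a0 = c5
byte 5: 6d XOR f1 = 9c
byte 6: 20 XOR 86 = a6
byte 7: 74 XOR c1 = b5
byte 8: 68 XOR e7 = 8f
byte 9: 65 XOR 94 = f1

b29ee7cfc59ca6b58ff1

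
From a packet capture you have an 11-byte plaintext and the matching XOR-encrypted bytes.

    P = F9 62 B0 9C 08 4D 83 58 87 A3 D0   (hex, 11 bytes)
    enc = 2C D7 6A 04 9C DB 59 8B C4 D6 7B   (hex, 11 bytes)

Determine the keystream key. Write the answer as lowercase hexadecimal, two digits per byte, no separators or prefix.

d5b5da989496dad34375ab

Since enc = P ⊕ key, XORing both sides with P gives key = P ⊕ enc.
f9 ^ 2c = d5
62 ^ d7 = b5
b0 ^ 6a = da
9c ^ 04 = 98
08 ^ 9c = 94
4d ^ db = 96
83 ^ 59 = da
58 ^ 8b = d3
87 ^ c4 = 43
a3 ^ d6 = 75
d0 ^ 7b = ab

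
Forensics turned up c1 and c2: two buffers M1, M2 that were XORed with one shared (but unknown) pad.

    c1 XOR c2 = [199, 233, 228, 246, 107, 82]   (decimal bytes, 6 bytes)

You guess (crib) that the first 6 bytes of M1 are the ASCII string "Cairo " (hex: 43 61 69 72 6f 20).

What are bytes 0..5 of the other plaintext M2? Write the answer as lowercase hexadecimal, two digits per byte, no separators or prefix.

84888d840472

Since c1 ⊕ c2 = M1 ⊕ M2, XORing with the guessed M1 bytes yields the corresponding M2 bytes: M2 = (c1 ⊕ c2) ⊕ M1.
11000111 XOR 01000011 = 10000100
11101001 XOR 01100001 = 10001000
11100100 XOR 01101001 = 10001101
11110110 XOR 01110010 = 10000100
01101011 XOR 01101111 = 00000100
01010010 XOR 00100000 = 01110010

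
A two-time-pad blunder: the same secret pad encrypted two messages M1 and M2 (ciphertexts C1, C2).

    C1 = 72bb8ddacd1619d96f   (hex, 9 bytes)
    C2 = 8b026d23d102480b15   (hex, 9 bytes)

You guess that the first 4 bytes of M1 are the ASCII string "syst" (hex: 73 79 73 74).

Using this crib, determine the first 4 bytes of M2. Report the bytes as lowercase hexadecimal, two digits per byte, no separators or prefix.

First, C1 ⊕ C2 = (M1 ⊕ K) ⊕ (M2 ⊕ K) = M1 ⊕ M2, so the key drops out. Then M2 = (M1 ⊕ M2) ⊕ M1 over the first 4 bytes.
byte 0: (72 ^ 8b) ^ 73 = f9 ^ 73 = 8a
byte 1: (bb ^ 02) ^ 79 = b9 ^ 79 = c0
byte 2: (8d ^ 6d) ^ 73 = e0 ^ 73 = 93
byte 3: (da ^ 23) ^ 74 = f9 ^ 74 = 8d

8ac0938d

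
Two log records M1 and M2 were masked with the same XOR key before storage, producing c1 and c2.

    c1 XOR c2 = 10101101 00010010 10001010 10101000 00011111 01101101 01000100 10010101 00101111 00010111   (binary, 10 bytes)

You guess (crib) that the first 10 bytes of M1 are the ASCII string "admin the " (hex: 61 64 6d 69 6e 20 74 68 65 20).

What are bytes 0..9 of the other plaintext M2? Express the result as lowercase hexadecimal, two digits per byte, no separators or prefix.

Since c1 ⊕ c2 = M1 ⊕ M2, XORing with the guessed M1 bytes yields the corresponding M2 bytes: M2 = (c1 ⊕ c2) ⊕ M1.
byte 0: 10101101 ^ 01100001 = 11001100
byte 1: 00010010 ^ 01100100 = 01110110
byte 2: 10001010 ^ 01101101 = 11100111
byte 3: 10101000 ^ 01101001 = 11000001
byte 4: 00011111 ^ 01101110 = 01110001
byte 5: 01101101 ^ 00100000 = 01001101
byte 6: 01000100 ^ 01110100 = 00110000
byte 7: 10010101 ^ 01101000 = 11111101
byte 8: 00101111 ^ 01100101 = 01001010
byte 9: 00010111 ^ 00100000 = 00110111

cc76e7c1714d30fd4a37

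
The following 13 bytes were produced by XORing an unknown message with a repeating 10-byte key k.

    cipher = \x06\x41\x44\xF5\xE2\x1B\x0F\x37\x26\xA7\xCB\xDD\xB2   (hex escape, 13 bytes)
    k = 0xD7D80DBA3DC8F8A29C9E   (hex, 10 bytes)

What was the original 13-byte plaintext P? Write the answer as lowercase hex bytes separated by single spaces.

d1 99 49 4f df d3 f7 95 ba 39 1c 05 bf

The 10-byte key repeats, so the effective keystream is d7 d8 0d ba 3d c8 f8 a2 9c 9e d7 d8 0d.
byte 0: 06 ^ d7 = d1
byte 1: 41 ^ d8 = 99
byte 2: 44 ^ 0d = 49
byte 3: f5 ^ ba = 4f
byte 4: e2 ^ 3d = df
byte 5: 1b ^ c8 = d3
byte 6: 0f ^ f8 = f7
byte 7: 37 ^ a2 = 95
byte 8: 26 ^ 9c = ba
byte 9: a7 ^ 9e = 39
byte 10: cb ^ d7 = 1c
byte 11: dd ^ d8 = 05
byte 12: b2 ^ 0d = bf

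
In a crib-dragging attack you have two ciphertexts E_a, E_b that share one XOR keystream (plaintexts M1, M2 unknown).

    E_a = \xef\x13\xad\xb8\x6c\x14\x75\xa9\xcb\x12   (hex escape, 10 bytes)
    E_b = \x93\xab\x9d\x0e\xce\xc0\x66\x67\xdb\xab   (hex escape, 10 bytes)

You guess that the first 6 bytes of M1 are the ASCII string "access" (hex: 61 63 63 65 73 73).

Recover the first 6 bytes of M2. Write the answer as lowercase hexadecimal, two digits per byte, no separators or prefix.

1ddb53d3d1a7

First, E_a ⊕ E_b = (M1 ⊕ K) ⊕ (M2 ⊕ K) = M1 ⊕ M2, so the key drops out. Then M2 = (M1 ⊕ M2) ⊕ M1 over the first 6 bytes.
byte 0: (ef xor 93) xor 61 = 7c xor 61 = 1d
byte 1: (13 xor ab) xor 63 = b8 xor 63 = db
byte 2: (ad xor 9d) xor 63 = 30 xor 63 = 53
byte 3: (b8 xor 0e) xor 65 = b6 xor 65 = d3
byte 4: (6c xor ce) xor 73 = a2 xor 73 = d1
byte 5: (14 xor c0) xor 73 = d4 xor 73 = a7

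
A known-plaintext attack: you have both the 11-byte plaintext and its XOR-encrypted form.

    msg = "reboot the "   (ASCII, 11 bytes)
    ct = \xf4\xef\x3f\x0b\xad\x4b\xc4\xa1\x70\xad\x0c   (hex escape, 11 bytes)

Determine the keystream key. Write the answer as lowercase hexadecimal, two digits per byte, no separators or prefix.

Since ct = msg ⊕ key, XORing both sides with msg gives key = msg ⊕ ct.
byte 0: 72 ⊕ f4 = 86
byte 1: 65 ⊕ ef = 8a
byte 2: 62 ⊕ 3f = 5d
byte 3: 6f ⊕ 0b = 64
byte 4: 6f ⊕ ad = c2
byte 5: 74 ⊕ 4b = 3f
byte 6: 20 ⊕ c4 = e4
byte 7: 74 ⊕ a1 = d5
byte 8: 68 ⊕ 70 = 18
byte 9: 65 ⊕ ad = c8
byte 10: 20 ⊕ 0c = 2c

868a5d64c23fe4d518c82c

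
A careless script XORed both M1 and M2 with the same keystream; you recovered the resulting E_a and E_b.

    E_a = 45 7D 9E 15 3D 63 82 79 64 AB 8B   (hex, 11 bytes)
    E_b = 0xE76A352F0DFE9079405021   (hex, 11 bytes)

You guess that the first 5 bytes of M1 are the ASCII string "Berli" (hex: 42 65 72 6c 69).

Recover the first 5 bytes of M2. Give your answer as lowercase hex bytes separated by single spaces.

First, E_a ⊕ E_b = (M1 ⊕ K) ⊕ (M2 ⊕ K) = M1 ⊕ M2, so the key drops out. Then M2 = (M1 ⊕ M2) ⊕ M1 over the first 5 bytes.
byte 0: (45 XOR e7) XOR 42 = a2 XOR 42 = e0
byte 1: (7d XOR 6a) XOR 65 = 17 XOR 65 = 72
byte 2: (9e XOR 35) XOR 72 = ab XOR 72 = d9
byte 3: (15 XOR 2f) XOR 6c = 3a XOR 6c = 56
byte 4: (3d XOR 0d) XOR 69 = 30 XOR 69 = 59

e0 72 d9 56 59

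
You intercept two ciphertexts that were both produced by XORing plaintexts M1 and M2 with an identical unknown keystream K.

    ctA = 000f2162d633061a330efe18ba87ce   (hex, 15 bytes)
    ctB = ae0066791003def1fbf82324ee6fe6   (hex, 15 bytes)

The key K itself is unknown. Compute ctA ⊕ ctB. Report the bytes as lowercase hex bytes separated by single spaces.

ae 0f 47 1b c6 30 d8 eb c8 f6 dd 3c 54 e8 28

ctA ⊕ ctB = (M1 ⊕ K) ⊕ (M2 ⊕ K) = M1 ⊕ M2 — the shared key cancels under XOR.
byte 0: 00 XOR ae = ae
byte 1: 0f XOR 00 = 0f
byte 2: 21 XOR 66 = 47
byte 3: 62 XOR 79 = 1b
byte 4: d6 XOR 10 = c6
byte 5: 33 XOR 03 = 30
byte 6: 06 XOR de = d8
byte 7: 1a XOR f1 = eb
byte 8: 33 XOR fb = c8
byte 9: 0e XOR f8 = f6
byte 10: fe XOR 23 = dd
byte 11: 18 XOR 24 = 3c
byte 12: ba XOR ee = 54
byte 13: 87 XOR 6f = e8
byte 14: ce XOR e6 = 28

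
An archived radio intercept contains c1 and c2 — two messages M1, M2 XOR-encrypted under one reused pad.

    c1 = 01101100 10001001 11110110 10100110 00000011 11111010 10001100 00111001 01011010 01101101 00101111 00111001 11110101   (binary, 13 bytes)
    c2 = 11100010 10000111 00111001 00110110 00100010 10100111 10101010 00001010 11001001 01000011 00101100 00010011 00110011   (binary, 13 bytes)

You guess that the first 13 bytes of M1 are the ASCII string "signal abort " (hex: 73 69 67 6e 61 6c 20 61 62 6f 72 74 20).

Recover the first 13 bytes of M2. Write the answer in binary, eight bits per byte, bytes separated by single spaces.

First, c1 ⊕ c2 = (M1 ⊕ K) ⊕ (M2 ⊕ K) = M1 ⊕ M2, so the key drops out. Then M2 = (M1 ⊕ M2) ⊕ M1 over the first 13 bytes.
byte 0: (6c ^ e2) ^ 73 = 8e ^ 73 = fd
byte 1: (89 ^ 87) ^ 69 = 0e ^ 69 = 67
byte 2: (f6 ^ 39) ^ 67 = cf ^ 67 = a8
byte 3: (a6 ^ 36) ^ 6e = 90 ^ 6e = fe
byte 4: (03 ^ 22) ^ 61 = 21 ^ 61 = 40
byte 5: (fa ^ a7) ^ 6c = 5d ^ 6c = 31
byte 6: (8c ^ aa) ^ 20 = 26 ^ 20 = 06
byte 7: (39 ^ 0a) ^ 61 = 33 ^ 61 = 52
byte 8: (5a ^ c9) ^ 62 = 93 ^ 62 = f1
byte 9: (6d ^ 43) ^ 6f = 2e ^ 6f = 41
byte 10: (2f ^ 2c) ^ 72 = 03 ^ 72 = 71
byte 11: (39 ^ 13) ^ 74 = 2a ^ 74 = 5e
byte 12: (f5 ^ 33) ^ 20 = c6 ^ 20 = e6

11111101 01100111 10101000 11111110 01000000 00110001 00000110 01010010 11110001 01000001 01110001 01011110 11100110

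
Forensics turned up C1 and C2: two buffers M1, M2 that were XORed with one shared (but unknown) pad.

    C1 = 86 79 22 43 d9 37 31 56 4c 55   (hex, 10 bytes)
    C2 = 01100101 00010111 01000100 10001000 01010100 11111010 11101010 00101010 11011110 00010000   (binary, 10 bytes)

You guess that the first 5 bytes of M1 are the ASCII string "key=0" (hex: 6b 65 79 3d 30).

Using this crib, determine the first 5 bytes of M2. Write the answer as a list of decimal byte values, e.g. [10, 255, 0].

First, C1 ⊕ C2 = (M1 ⊕ K) ⊕ (M2 ⊕ K) = M1 ⊕ M2, so the key drops out. Then M2 = (M1 ⊕ M2) ⊕ M1 over the first 5 bytes.
byte 0: (86 xor 65) xor 6b = e3 xor 6b = 88
byte 1: (79 xor 17) xor 65 = 6e xor 65 = 0b
byte 2: (22 xor 44) xor 79 = 66 xor 79 = 1f
byte 3: (43 xor 88) xor 3d = cb xor 3d = f6
byte 4: (d9 xor 54) xor 30 = 8d xor 30 = bd

[136, 11, 31, 246, 189]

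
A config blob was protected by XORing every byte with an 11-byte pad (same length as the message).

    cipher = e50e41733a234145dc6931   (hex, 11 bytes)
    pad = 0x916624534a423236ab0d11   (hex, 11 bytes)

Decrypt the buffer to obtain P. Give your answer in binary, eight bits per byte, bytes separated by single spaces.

XOR is its own inverse, so applying the key byte-wise gives the result directly.
e5 ^ 91 = 74
0e ^ 66 = 68
41 ^ 24 = 65
73 ^ 53 = 20
3a ^ 4a = 70
23 ^ 42 = 61
41 ^ 32 = 73
45 ^ 36 = 73
dc ^ ab = 77
69 ^ 0d = 64
31 ^ 11 = 20

01110100 01101000 01100101 00100000 01110000 01100001 01110011 01110011 01110111 01100100 00100000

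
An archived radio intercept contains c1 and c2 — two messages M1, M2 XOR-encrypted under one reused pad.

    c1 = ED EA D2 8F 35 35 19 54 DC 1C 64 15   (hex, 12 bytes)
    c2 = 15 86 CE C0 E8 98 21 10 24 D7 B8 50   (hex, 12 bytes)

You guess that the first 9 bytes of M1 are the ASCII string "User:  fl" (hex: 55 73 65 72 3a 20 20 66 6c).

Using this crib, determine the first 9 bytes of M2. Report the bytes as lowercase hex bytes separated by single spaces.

ad 1f 79 3d e7 8d 18 22 94

First, c1 ⊕ c2 = (M1 ⊕ K) ⊕ (M2 ⊕ K) = M1 ⊕ M2, so the key drops out. Then M2 = (M1 ⊕ M2) ⊕ M1 over the first 9 bytes.
byte 0: (ed xor 15) xor 55 = f8 xor 55 = ad
byte 1: (ea xor 86) xor 73 = 6c xor 73 = 1f
byte 2: (d2 xor ce) xor 65 = 1c xor 65 = 79
byte 3: (8f xor c0) xor 72 = 4f xor 72 = 3d
byte 4: (35 xor e8) xor 3a = dd xor 3a = e7
byte 5: (35 xor 98) xor 20 = ad xor 20 = 8d
byte 6: (19 xor 21) xor 20 = 38 xor 20 = 18
byte 7: (54 xor 10) xor 66 = 44 xor 66 = 22
byte 8: (dc xor 24) xor 6c = f8 xor 6c = 94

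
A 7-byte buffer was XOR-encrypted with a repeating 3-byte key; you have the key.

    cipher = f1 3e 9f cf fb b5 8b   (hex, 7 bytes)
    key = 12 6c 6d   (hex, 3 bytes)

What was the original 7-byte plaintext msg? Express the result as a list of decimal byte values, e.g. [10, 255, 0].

[227, 82, 242, 221, 151, 216, 153]

The 3-byte key repeats, so the effective keystream is 12 6c 6d 12 6c 6d 12.
byte 0: 241 xor  18 = 227
byte 1:  62 xor 108 =  82
byte 2: 159 xor 109 = 242
byte 3: 207 xor  18 = 221
byte 4: 251 xor 108 = 151
byte 5: 181 xor 109 = 216
byte 6: 139 xor  18 = 153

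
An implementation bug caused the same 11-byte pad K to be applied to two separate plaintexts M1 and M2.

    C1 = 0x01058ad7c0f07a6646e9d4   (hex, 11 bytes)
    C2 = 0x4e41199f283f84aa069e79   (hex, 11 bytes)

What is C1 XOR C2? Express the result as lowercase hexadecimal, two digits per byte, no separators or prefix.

4f449348e8cffecc4077ad

C1 ⊕ C2 = (M1 ⊕ K) ⊕ (M2 ⊕ K) = M1 ⊕ M2 — the shared key cancels under XOR.
  1 ^  78 =  79
  5 ^  65 =  68
138 ^  25 = 147
215 ^ 159 =  72
192 ^  40 = 232
240 ^  63 = 207
122 ^ 132 = 254
102 ^ 170 = 204
 70 ^   6 =  64
233 ^ 158 = 119
212 ^ 121 = 173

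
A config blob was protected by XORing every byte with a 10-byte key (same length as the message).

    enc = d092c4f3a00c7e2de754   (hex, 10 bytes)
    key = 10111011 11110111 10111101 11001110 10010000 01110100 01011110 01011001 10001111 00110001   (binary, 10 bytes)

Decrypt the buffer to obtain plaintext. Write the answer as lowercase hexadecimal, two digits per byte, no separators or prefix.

6b65793d307820746865

byte 0: 208 XOR 187 = 107
byte 1: 146 XOR 247 = 101
byte 2: 196 XOR 189 = 121
byte 3: 243 XOR 206 =  61
byte 4: 160 XOR 144 =  48
byte 5:  12 XOR 116 = 120
byte 6: 126 XOR  94 =  32
byte 7:  45 XOR  89 = 116
byte 8: 231 XOR 143 = 104
byte 9:  84 XOR  49 = 101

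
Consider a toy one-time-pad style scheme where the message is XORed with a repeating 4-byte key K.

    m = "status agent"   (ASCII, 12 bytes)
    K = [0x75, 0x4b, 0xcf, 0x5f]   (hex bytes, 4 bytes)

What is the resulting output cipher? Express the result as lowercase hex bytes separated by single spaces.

06 3f ae 2b 00 38 ef 3e 12 2e a1 2b

The 4-byte key repeats, so the effective keystream is 75 4b cf 5f 75 4b cf 5f 75 4b cf 5f.
byte 0: 115 ^ 117 =   6
byte 1: 116 ^  75 =  63
byte 2:  97 ^ 207 = 174
byte 3: 116 ^  95 =  43
byte 4: 117 ^ 117 =   0
byte 5: 115 ^  75 =  56
byte 6:  32 ^ 207 = 239
byte 7:  97 ^  95 =  62
byte 8: 103 ^ 117 =  18
byte 9: 101 ^  75 =  46
byte 10: 110 ^ 207 = 161
byte 11: 116 ^  95 =  43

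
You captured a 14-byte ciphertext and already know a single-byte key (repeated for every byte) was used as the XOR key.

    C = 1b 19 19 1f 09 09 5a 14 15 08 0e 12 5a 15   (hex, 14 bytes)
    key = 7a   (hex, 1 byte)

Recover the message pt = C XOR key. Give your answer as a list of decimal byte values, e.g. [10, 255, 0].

[97, 99, 99, 101, 115, 115, 32, 110, 111, 114, 116, 104, 32, 111]

The 1-byte key repeats, so the effective keystream is 7a 7a 7a 7a 7a 7a 7a 7a 7a 7a 7a 7a 7a 7a.
byte 0:  27 ^ 122 =  97
byte 1:  25 ^ 122 =  99
byte 2:  25 ^ 122 =  99
byte 3:  31 ^ 122 = 101
byte 4:   9 ^ 122 = 115
byte 5:   9 ^ 122 = 115
byte 6:  90 ^ 122 =  32
byte 7:  20 ^ 122 = 110
byte 8:  21 ^ 122 = 111
byte 9:   8 ^ 122 = 114
byte 10:  14 ^ 122 = 116
byte 11:  18 ^ 122 = 104
byte 12:  90 ^ 122 =  32
byte 13:  21 ^ 122 = 111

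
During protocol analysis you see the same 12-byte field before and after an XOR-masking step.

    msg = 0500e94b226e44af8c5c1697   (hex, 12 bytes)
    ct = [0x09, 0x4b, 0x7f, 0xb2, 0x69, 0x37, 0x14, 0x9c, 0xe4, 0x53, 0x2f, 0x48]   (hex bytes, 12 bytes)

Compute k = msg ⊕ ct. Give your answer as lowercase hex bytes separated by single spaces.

Since ct = msg ⊕ k, XORing both sides with msg gives k = msg ⊕ ct.
byte 0: 05 ^ 09 = 0c
byte 1: 00 ^ 4b = 4b
byte 2: e9 ^ 7f = 96
byte 3: 4b ^ b2 = f9
byte 4: 22 ^ 69 = 4b
byte 5: 6e ^ 37 = 59
byte 6: 44 ^ 14 = 50
byte 7: af ^ 9c = 33
byte 8: 8c ^ e4 = 68
byte 9: 5c ^ 53 = 0f
byte 10: 16 ^ 2f = 39
byte 11: 97 ^ 48 = df

0c 4b 96 f9 4b 59 50 33 68 0f 39 df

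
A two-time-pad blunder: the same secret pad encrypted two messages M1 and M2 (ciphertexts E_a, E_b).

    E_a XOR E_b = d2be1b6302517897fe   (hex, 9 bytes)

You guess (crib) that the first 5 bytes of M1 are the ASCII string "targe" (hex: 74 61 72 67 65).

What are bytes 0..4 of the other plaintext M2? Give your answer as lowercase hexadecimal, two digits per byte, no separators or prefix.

a6df690467

Since E_a ⊕ E_b = M1 ⊕ M2, XORing with the guessed M1 bytes yields the corresponding M2 bytes: M2 = (E_a ⊕ E_b) ⊕ M1.
d2 ⊕ 74 = a6
be ⊕ 61 = df
1b ⊕ 72 = 69
63 ⊕ 67 = 04
02 ⊕ 65 = 67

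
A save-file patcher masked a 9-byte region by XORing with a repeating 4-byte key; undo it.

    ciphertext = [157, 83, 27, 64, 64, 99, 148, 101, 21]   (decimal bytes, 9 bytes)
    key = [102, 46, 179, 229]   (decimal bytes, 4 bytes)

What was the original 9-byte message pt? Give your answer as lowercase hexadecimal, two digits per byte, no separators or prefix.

fb7da8a5264d278073

The 4-byte key repeats, so the effective keystream is 66 2e b3 e5 66 2e b3 e5 66.
byte 0: 9d ^ 66 = fb
byte 1: 53 ^ 2e = 7d
byte 2: 1b ^ b3 = a8
byte 3: 40 ^ e5 = a5
byte 4: 40 ^ 66 = 26
byte 5: 63 ^ 2e = 4d
byte 6: 94 ^ b3 = 27
byte 7: 65 ^ e5 = 80
byte 8: 15 ^ 66 = 73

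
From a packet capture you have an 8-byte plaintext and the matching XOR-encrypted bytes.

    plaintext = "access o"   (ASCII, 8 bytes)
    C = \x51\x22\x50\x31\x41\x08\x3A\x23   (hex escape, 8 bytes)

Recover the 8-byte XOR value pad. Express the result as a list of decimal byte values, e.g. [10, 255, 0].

[48, 65, 51, 84, 50, 123, 26, 76]

Since C = plaintext ⊕ pad, XORing both sides with plaintext gives pad = plaintext ⊕ C.
01100001 XOR 01010001 = 00110000
01100011 XOR 00100010 = 01000001
01100011 XOR 01010000 = 00110011
01100101 XOR 00110001 = 01010100
01110011 XOR 01000001 = 00110010
01110011 XOR 00001000 = 01111011
00100000 XOR 00111010 = 00011010
01101111 XOR 00100011 = 01001100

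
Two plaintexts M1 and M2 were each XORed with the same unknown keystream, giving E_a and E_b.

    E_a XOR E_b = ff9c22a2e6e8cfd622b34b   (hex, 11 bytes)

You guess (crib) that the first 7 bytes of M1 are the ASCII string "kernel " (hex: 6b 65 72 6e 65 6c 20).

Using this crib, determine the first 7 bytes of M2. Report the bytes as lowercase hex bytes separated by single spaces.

94 f9 50 cc 83 84 ef

Since E_a ⊕ E_b = M1 ⊕ M2, XORing with the guessed M1 bytes yields the corresponding M2 bytes: M2 = (E_a ⊕ E_b) ⊕ M1.
ff ⊕ 6b = 94
9c ⊕ 65 = f9
22 ⊕ 72 = 50
a2 ⊕ 6e = cc
e6 ⊕ 65 = 83
e8 ⊕ 6c = 84
cf ⊕ 20 = ef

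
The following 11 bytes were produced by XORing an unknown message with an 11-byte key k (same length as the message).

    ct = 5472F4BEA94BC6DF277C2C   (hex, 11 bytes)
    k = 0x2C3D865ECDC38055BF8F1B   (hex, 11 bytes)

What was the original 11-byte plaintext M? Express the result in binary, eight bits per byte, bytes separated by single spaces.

 84 ⊕  44 = 120
114 ⊕  61 =  79
244 ⊕ 134 = 114
190 ⊕  94 = 224
169 ⊕ 205 = 100
 75 ⊕ 195 = 136
198 ⊕ 128 =  70
223 ⊕  85 = 138
 39 ⊕ 191 = 152
124 ⊕ 143 = 243
 44 ⊕  27 =  55

01111000 01001111 01110010 11100000 01100100 10001000 01000110 10001010 10011000 11110011 00110111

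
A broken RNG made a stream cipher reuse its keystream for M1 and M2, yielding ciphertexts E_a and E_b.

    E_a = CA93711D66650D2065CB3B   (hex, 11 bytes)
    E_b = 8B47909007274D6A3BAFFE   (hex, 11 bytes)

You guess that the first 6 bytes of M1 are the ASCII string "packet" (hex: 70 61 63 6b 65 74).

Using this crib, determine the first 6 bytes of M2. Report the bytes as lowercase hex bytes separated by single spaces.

First, E_a ⊕ E_b = (M1 ⊕ K) ⊕ (M2 ⊕ K) = M1 ⊕ M2, so the key drops out. Then M2 = (M1 ⊕ M2) ⊕ M1 over the first 6 bytes.
byte 0: (ca XOR 8b) XOR 70 = 41 XOR 70 = 31
byte 1: (93 XOR 47) XOR 61 = d4 XOR 61 = b5
byte 2: (71 XOR 90) XOR 63 = e1 XOR 63 = 82
byte 3: (1d XOR 90) XOR 6b = 8d XOR 6b = e6
byte 4: (66 XOR 07) XOR 65 = 61 XOR 65 = 04
byte 5: (65 XOR 27) XOR 74 = 42 XOR 74 = 36

31 b5 82 e6 04 36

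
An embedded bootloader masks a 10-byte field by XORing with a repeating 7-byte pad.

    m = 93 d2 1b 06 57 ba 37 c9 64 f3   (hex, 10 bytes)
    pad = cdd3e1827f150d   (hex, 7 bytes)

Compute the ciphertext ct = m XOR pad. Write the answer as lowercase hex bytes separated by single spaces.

The 7-byte key repeats, so the effective keystream is cd d3 e1 82 7f 15 0d cd d3 e1.
byte 0: 10010011 ⊕ 11001101 = 01011110
byte 1: 11010010 ⊕ 11010011 = 00000001
byte 2: 00011011 ⊕ 11100001 = 11111010
byte 3: 00000110 ⊕ 10000010 = 10000100
byte 4: 01010111 ⊕ 01111111 = 00101000
byte 5: 10111010 ⊕ 00010101 = 10101111
byte 6: 00110111 ⊕ 00001101 = 00111010
byte 7: 11001001 ⊕ 11001101 = 00000100
byte 8: 01100100 ⊕ 11010011 = 10110111
byte 9: 11110011 ⊕ 11100001 = 00010010

5e 01 fa 84 28 af 3a 04 b7 12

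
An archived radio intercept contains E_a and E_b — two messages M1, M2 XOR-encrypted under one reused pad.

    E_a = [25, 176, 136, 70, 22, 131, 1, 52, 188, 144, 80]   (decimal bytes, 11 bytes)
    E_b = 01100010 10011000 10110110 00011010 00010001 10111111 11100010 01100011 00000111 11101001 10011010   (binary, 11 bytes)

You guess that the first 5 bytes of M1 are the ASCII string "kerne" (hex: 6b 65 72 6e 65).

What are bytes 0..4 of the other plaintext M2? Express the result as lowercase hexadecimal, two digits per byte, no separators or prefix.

104d4c3262

First, E_a ⊕ E_b = (M1 ⊕ K) ⊕ (M2 ⊕ K) = M1 ⊕ M2, so the key drops out. Then M2 = (M1 ⊕ M2) ⊕ M1 over the first 5 bytes.
byte 0: (19 XOR 62) XOR 6b = 7b XOR 6b = 10
byte 1: (b0 XOR 98) XOR 65 = 28 XOR 65 = 4d
byte 2: (88 XOR b6) XOR 72 = 3e XOR 72 = 4c
byte 3: (46 XOR 1a) XOR 6e = 5c XOR 6e = 32
byte 4: (16 XOR 11) XOR 65 = 07 XOR 65 = 62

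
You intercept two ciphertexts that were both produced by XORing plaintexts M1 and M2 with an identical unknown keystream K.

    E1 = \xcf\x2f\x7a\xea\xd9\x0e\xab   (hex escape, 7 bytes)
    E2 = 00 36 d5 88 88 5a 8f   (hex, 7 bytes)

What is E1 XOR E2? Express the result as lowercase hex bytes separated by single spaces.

E1 ⊕ E2 = (M1 ⊕ K) ⊕ (M2 ⊕ K) = M1 ⊕ M2 — the shared key cancels under XOR.
207 ⊕   0 = 207
 47 ⊕  54 =  25
122 ⊕ 213 = 175
234 ⊕ 136 =  98
217 ⊕ 136 =  81
 14 ⊕  90 =  84
171 ⊕ 143 =  36

cf 19 af 62 51 54 24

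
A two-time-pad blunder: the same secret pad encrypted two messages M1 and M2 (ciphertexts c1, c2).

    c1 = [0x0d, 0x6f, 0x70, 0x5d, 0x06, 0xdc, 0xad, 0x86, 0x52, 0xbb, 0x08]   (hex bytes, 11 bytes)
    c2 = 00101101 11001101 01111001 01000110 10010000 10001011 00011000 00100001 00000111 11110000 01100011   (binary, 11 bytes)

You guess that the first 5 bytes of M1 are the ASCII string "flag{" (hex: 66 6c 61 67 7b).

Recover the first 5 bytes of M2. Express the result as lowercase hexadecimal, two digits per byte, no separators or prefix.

First, c1 ⊕ c2 = (M1 ⊕ K) ⊕ (M2 ⊕ K) = M1 ⊕ M2, so the key drops out. Then M2 = (M1 ⊕ M2) ⊕ M1 over the first 5 bytes.
byte 0: (0d ⊕ 2d) ⊕ 66 = 20 ⊕ 66 = 46
byte 1: (6f ⊕ cd) ⊕ 6c = a2 ⊕ 6c = ce
byte 2: (70 ⊕ 79) ⊕ 61 = 09 ⊕ 61 = 68
byte 3: (5d ⊕ 46) ⊕ 67 = 1b ⊕ 67 = 7c
byte 4: (06 ⊕ 90) ⊕ 7b = 96 ⊕ 7b = ed

46ce687ced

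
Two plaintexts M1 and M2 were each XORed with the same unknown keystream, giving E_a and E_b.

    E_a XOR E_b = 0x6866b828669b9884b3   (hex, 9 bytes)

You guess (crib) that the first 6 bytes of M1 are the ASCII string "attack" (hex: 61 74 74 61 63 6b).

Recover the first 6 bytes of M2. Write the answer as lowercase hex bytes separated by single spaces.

09 12 cc 49 05 f0

Since E_a ⊕ E_b = M1 ⊕ M2, XORing with the guessed M1 bytes yields the corresponding M2 bytes: M2 = (E_a ⊕ E_b) ⊕ M1.
104 XOR  97 =   9
102 XOR 116 =  18
184 XOR 116 = 204
 40 XOR  97 =  73
102 XOR  99 =   5
155 XOR 107 = 240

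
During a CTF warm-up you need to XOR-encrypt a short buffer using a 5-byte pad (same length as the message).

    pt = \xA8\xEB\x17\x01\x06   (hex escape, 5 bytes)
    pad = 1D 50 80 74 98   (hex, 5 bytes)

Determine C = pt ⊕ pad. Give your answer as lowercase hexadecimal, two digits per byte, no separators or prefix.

a8 ^ 1d = b5
eb ^ 50 = bb
17 ^ 80 = 97
01 ^ 74 = 75
06 ^ 98 = 9e

b5bb97759e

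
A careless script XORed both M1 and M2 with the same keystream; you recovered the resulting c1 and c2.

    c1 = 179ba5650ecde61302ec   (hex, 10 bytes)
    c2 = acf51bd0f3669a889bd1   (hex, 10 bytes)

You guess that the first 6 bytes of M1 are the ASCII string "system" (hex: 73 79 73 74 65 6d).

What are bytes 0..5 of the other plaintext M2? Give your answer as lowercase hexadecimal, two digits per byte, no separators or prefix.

First, c1 ⊕ c2 = (M1 ⊕ K) ⊕ (M2 ⊕ K) = M1 ⊕ M2, so the key drops out. Then M2 = (M1 ⊕ M2) ⊕ M1 over the first 6 bytes.
byte 0: (17 ^ ac) ^ 73 = bb ^ 73 = c8
byte 1: (9b ^ f5) ^ 79 = 6e ^ 79 = 17
byte 2: (a5 ^ 1b) ^ 73 = be ^ 73 = cd
byte 3: (65 ^ d0) ^ 74 = b5 ^ 74 = c1
byte 4: (0e ^ f3) ^ 65 = fd ^ 65 = 98
byte 5: (cd ^ 66) ^ 6d = ab ^ 6d = c6

c817cdc198c6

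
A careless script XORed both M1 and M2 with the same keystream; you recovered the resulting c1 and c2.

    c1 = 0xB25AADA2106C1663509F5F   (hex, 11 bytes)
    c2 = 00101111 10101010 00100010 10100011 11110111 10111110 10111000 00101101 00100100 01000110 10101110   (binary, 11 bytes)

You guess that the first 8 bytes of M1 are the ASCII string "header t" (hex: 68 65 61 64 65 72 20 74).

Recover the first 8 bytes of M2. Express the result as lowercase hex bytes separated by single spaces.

f5 95 ee 65 82 a0 8e 3a

First, c1 ⊕ c2 = (M1 ⊕ K) ⊕ (M2 ⊕ K) = M1 ⊕ M2, so the key drops out. Then M2 = (M1 ⊕ M2) ⊕ M1 over the first 8 bytes.
byte 0: (b2 xor 2f) xor 68 = 9d xor 68 = f5
byte 1: (5a xor aa) xor 65 = f0 xor 65 = 95
byte 2: (ad xor 22) xor 61 = 8f xor 61 = ee
byte 3: (a2 xor a3) xor 64 = 01 xor 64 = 65
byte 4: (10 xor f7) xor 65 = e7 xor 65 = 82
byte 5: (6c xor be) xor 72 = d2 xor 72 = a0
byte 6: (16 xor b8) xor 20 = ae xor 20 = 8e
byte 7: (63 xor 2d) xor 74 = 4e xor 74 = 3a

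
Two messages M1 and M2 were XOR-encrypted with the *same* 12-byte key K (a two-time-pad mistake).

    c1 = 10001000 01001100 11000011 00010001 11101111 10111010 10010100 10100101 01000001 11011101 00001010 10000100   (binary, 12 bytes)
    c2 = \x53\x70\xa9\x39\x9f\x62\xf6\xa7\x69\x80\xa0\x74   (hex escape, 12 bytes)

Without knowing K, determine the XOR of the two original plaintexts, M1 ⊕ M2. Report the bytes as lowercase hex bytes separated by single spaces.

db 3c 6a 28 70 d8 62 02 28 5d aa f0

c1 ⊕ c2 = (M1 ⊕ K) ⊕ (M2 ⊕ K) = M1 ⊕ M2 — the shared key cancels under XOR.
byte 0: 88 xor 53 = db
byte 1: 4c xor 70 = 3c
byte 2: c3 xor a9 = 6a
byte 3: 11 xor 39 = 28
byte 4: ef xor 9f = 70
byte 5: ba xor 62 = d8
byte 6: 94 xor f6 = 62
byte 7: a5 xor a7 = 02
byte 8: 41 xor 69 = 28
byte 9: dd xor 80 = 5d
byte 10: 0a xor a0 = aa
byte 11: 84 xor 74 = f0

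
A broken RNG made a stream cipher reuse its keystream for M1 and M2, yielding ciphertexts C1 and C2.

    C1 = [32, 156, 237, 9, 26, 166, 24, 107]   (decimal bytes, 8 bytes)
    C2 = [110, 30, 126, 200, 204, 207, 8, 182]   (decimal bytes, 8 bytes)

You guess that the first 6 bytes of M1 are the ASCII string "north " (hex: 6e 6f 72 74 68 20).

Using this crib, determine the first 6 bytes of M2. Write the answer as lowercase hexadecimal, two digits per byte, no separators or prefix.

First, C1 ⊕ C2 = (M1 ⊕ K) ⊕ (M2 ⊕ K) = M1 ⊕ M2, so the key drops out. Then M2 = (M1 ⊕ M2) ⊕ M1 over the first 6 bytes.
byte 0: (20 xor 6e) xor 6e = 4e xor 6e = 20
byte 1: (9c xor 1e) xor 6f = 82 xor 6f = ed
byte 2: (ed xor 7e) xor 72 = 93 xor 72 = e1
byte 3: (09 xor c8) xor 74 = c1 xor 74 = b5
byte 4: (1a xor cc) xor 68 = d6 xor 68 = be
byte 5: (a6 xor cf) xor 20 = 69 xor 20 = 49

20ede1b5be49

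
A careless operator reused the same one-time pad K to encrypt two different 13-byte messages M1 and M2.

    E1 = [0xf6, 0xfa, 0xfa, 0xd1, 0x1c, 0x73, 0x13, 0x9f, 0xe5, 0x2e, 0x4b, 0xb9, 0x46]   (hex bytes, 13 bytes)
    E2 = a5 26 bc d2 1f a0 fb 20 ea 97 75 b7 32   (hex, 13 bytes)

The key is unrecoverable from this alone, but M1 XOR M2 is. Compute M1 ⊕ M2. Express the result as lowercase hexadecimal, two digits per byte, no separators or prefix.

E1 ⊕ E2 = (M1 ⊕ K) ⊕ (M2 ⊕ K) = M1 ⊕ M2 — the shared key cancels under XOR.
246 ⊕ 165 =  83
250 ⊕  38 = 220
250 ⊕ 188 =  70
209 ⊕ 210 =   3
 28 ⊕  31 =   3
115 ⊕ 160 = 211
 19 ⊕ 251 = 232
159 ⊕  32 = 191
229 ⊕ 234 =  15
 46 ⊕ 151 = 185
 75 ⊕ 117 =  62
185 ⊕ 183 =  14
 70 ⊕  50 = 116

53dc460303d3e8bf0fb93e0e74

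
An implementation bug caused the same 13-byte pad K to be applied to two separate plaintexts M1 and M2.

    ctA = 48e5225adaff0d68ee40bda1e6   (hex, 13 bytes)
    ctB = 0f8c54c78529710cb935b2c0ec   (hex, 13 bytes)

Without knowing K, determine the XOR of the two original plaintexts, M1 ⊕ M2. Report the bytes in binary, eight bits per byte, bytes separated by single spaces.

ctA ⊕ ctB = (M1 ⊕ K) ⊕ (M2 ⊕ K) = M1 ⊕ M2 — the shared key cancels under XOR.
 72 ^  15 =  71
229 ^ 140 = 105
 34 ^  84 = 118
 90 ^ 199 = 157
218 ^ 133 =  95
255 ^  41 = 214
 13 ^ 113 = 124
104 ^  12 = 100
238 ^ 185 =  87
 64 ^  53 = 117
189 ^ 178 =  15
161 ^ 192 =  97
230 ^ 236 =  10

01000111 01101001 01110110 10011101 01011111 11010110 01111100 01100100 01010111 01110101 00001111 01100001 00001010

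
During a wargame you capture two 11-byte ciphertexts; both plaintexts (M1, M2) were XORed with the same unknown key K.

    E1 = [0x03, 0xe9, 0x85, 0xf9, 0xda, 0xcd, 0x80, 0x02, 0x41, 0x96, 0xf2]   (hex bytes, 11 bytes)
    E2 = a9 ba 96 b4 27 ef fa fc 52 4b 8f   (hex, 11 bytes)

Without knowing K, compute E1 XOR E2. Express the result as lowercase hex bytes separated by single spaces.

aa 53 13 4d fd 22 7a fe 13 dd 7d

E1 ⊕ E2 = (M1 ⊕ K) ⊕ (M2 ⊕ K) = M1 ⊕ M2 — the shared key cancels under XOR.
byte 0:   3 ⊕ 169 = 170
byte 1: 233 ⊕ 186 =  83
byte 2: 133 ⊕ 150 =  19
byte 3: 249 ⊕ 180 =  77
byte 4: 218 ⊕  39 = 253
byte 5: 205 ⊕ 239 =  34
byte 6: 128 ⊕ 250 = 122
byte 7:   2 ⊕ 252 = 254
byte 8:  65 ⊕  82 =  19
byte 9: 150 ⊕  75 = 221
byte 10: 242 ⊕ 143 = 125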